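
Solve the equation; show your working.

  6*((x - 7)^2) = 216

Step 1. [6*((x - 7)^2) = 216] LHS = 6·(…); ÷6 both sides ⇒ div: (x - 7)^2 = 36.
Step 2. [(x - 7)^2 = 36] LHS squared, RHS 36 ≥ 0: apply √ (±). So sqrt: x - 7 = 6 or -6.
Step 3. [x - 7 = 6 or -6] the outer -7 inverts by adding 7 ⇒ sub: x = 13 or 1.

Answer: x ∈ {1, 13}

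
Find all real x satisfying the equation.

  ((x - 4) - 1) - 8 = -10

Step 1. [((x - 4) - 1) - 8 = -10] add 8: x sits inside (… - 8) ⇒ sub: (x - 4) - 1 = -2.
Step 2. [(x - 4) - 1 = -2] 1 comes off first (add 1) ⇒ sub: x - 4 = -1.
Step 3. [x - 4 = -1] peel the -4: add 4 from each side. So sub: x = 3.

Answer: x ∈ {3}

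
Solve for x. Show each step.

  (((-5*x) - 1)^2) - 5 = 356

Step 1. [(((-5*x) - 1)^2) - 5 = 356] 5 comes off first (add 5) ⇒ sub: ((-5*x) - 1)^2 = 361.
Step 2. [((-5*x) - 1)^2 = 361] √ both sides: 361 ≥ 0 gives two branches. So sqrt: (-5*x) - 1 = 19 or -19.
Step 3. [(-5*x) - 1 = 19 or -19] add 1: x sits inside (… - 1). So sub: -5*x = 20 or -18.
Step 4. [-5*x = 20 or -18] -5 out front; divide by -5 ⇒ div: x = -4 or 18/5.

Answer: x ∈ {-4, 18/5}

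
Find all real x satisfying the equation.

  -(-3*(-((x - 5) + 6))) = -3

Step 1. [-(-3*(-((x - 5) + 6))) = -3] flip signs both sides, so neg: -3*(-((x - 5) + 6)) = 3.
Step 2. [-3*(-((x - 5) + 6)) = 3] -3 out front; divide by -3. So div: -((x - 5) + 6) = -1.
Step 3. [-((x - 5) + 6) = -1] LHS negated; negate both sides ⇒ neg: (x - 5) + 6 = 1.
Step 4. [(x - 5) + 6 = 1] subtract 6: x sits inside (… + 6), so sub: x - 5 = -5.
Step 5. [x - 5 = -5] 5 comes off first (add 5) ⇒ sub: x = 0.

Answer: x ∈ {0}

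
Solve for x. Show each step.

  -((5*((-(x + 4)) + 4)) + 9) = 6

Step 1. [-((5*((-(x + 4)) + 4)) + 9) = 6] LHS negated; negate both sides ⇒ neg: (5*((-(x + 4)) + 4)) + 9 = -6.
Step 2. [(5*((-(x + 4)) + 4)) + 9 = -6] peel the +9: subtract 9 from each side, so sub: 5*((-(x + 4)) + 4) = -15.
Step 3. [5*((-(x + 4)) + 4) = -15] divide by the outer 5 ⇒ div: (-(x + 4)) + 4 = -3.
Step 4. [(-(x + 4)) + 4 = -3] 4 comes off first (subtract 4), so sub: -(x + 4) = -7.
Step 5. [-(x + 4) = -7] leading − — multiply by −1, so neg: x + 4 = 7.
Step 6. [x + 4 = 7] subtract 4: x sits inside (… + 4) ⇒ sub: x = 3.

Answer: x ∈ {3}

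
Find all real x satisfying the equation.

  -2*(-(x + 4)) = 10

Step 1. [-2*(-(x + 4)) = 10] leading coefficient -2: divide by -2 ⇒ div: -(x + 4) = -5.
Step 2. [-(x + 4) = -5] flip signs both sides. So neg: x + 4 = 5.
Step 3. [x + 4 = 5] the outer +4 inverts by subtracting 4 ⇒ sub: x = 1.

Answer: x ∈ {1}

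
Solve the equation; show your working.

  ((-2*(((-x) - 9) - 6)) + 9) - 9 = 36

Step 1. [((-2*(((-x) - 9) - 6)) + 9) - 9 = 36] peel the -9: add 9 from each side, so sub: (-2*(((-x) - 9) - 6)) + 9 = 45.
Step 2. [(-2*(((-x) - 9) - 6)) + 9 = 45] 9 comes off first (subtract 9), so sub: -2*(((-x) - 9) - 6) = 36.
Step 3. [-2*(((-x) - 9) - 6) = 36] -2·(inner) — divide through by -2. So div: ((-x) - 9) - 6 = -18.
Step 4. [((-x) - 9) - 6 = -18] the outer -6 inverts by adding 6, so sub: (-x) - 9 = -12.
Step 5. [(-x) - 9 = -12] peel the -9: add 9 from each side ⇒ sub: -x = -3.
Step 6. [-x = -3] leading − — multiply by −1 ⇒ neg: x = 3.

Answer: x ∈ {3}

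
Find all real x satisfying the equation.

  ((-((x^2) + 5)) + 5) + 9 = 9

Step 1. [((-((x^2) + 5)) + 5) + 9 = 9] 9 comes off first (subtract 9). So sub: (-((x^2) + 5)) + 5 = 0.
Step 2. [(-((x^2) + 5)) + 5 = 0] 5 comes off first (subtract 5) ⇒ sub: -((x^2) + 5) = -5.
Step 3. [-((x^2) + 5) = -5] LHS negated; negate both sides, so neg: (x^2) + 5 = 5.
Step 4. [(x^2) + 5 = 5] subtract 5: x sits inside (… + 5), so sub: x^2 = 0.
Step 5. [x^2 = 0] LHS squared, RHS 0 ≥ 0: apply √ (±). So sqrt: x = 0.

Answer: x ∈ {0}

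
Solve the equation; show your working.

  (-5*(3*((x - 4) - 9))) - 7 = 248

Step 1. [(-5*(3*((x - 4) - 9))) - 7 = 248] the outer -7 inverts by adding 7 ⇒ sub: -5*(3*((x - 4) - 9)) = 255.
Step 2. [-5*(3*((x - 4) - 9)) = 255] LHS = -5·(…); ÷-5 both sides, so div: 3*((x - 4) - 9) = -51.
Step 3. [3*((x - 4) - 9) = -51] LHS = 3·(…); ÷3 both sides, so div: (x - 4) - 9 = -17.
Step 4. [(x - 4) - 9 = -17] -9 is outermost — add 9 both sides, so sub: x - 4 = -8.
Step 5. [x - 4 = -8] add 4: x sits inside (… - 4). So sub: x = -4.

Answer: x ∈ {-4}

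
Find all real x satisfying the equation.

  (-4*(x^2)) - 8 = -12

Step 1. [(-4*(x^2)) - 8 = -12] common factor -4 (LHS and -12) — divide through. So factor: (x^2) + 2 = 3.
Step 2. [(x^2) + 2 = 3] peel the +2: subtract 2 from each side, so sub: x^2 = 1.
Step 3. [x^2 = 1] √ both sides: 1 ≥ 0 gives two branches ⇒ sqrt: x = 1 or -1.

Answer: x ∈ {-1, 1}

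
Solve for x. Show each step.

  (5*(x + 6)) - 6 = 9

Step 1. [(5*(x + 6)) - 6 = 9] add 6: x sits inside (… - 6). So sub: 5*(x + 6) = 15.
Step 2. [5*(x + 6) = 15] 5·(inner) — divide through by 5 ⇒ div: x + 6 = 3.
Step 3. [x + 6 = 3] 6 comes off first (subtract 6), so sub: x = -3.

Answer: x ∈ {-3}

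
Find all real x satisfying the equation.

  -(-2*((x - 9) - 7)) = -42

Step 1. [-(-2*((x - 9) - 7)) = -42] leading − — multiply by −1 ⇒ neg: -2*((x - 9) - 7) = 42.
Step 2. [-2*((x - 9) - 7) = 42] -2·(inner) — divide through by -2, so div: (x - 9) - 7 = -21.
Step 3. [(x - 9) - 7 = -21] add 7: x sits inside (… - 7) ⇒ sub: x - 9 = -14.
Step 4. [x - 9 = -14] the outer -9 inverts by adding 9 ⇒ sub: x = -5.

Answer: x ∈ {-5}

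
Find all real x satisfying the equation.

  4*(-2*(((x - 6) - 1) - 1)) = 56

Step 1. [4*(-2*(((x - 6) - 1) - 1)) = 56] leading coefficient 4: divide by 4, so div: -2*(((x - 6) - 1) - 1) = 14.
Step 2. [-2*(((x - 6) - 1) - 1) = 14] divide by the outer -2 ⇒ div: ((x - 6) - 1) - 1 = -7.
Step 3. [((x - 6) - 1) - 1 = -7] -1 is outermost — add 1 both sides. So sub: (x - 6) - 1 = -6.
Step 4. [(x - 6) - 1 = -6] add 1: x sits inside (… - 1). So sub: x - 6 = -5.
Step 5. [x - 6 = -5] peel the -6: add 6 from each side. So sub: x = 1.

Answer: x ∈ {1}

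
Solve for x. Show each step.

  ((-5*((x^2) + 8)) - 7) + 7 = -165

Step 1. [((-5*((x^2) + 8)) - 7) + 7 = -165] the outer +7 inverts by subtracting 7. So sub: (-5*((x^2) + 8)) - 7 = -172.
Step 2. [(-5*((x^2) + 8)) - 7 = -172] peel the -7: add 7 from each side, so sub: -5*((x^2) + 8) = -165.
Step 3. [-5*((x^2) + 8) = -165] LHS = -5·(…); ÷-5 both sides. So div: (x^2) + 8 = 33.
Step 4. [(x^2) + 8 = 33] 8 comes off first (subtract 8) ⇒ sub: x^2 = 25.
Step 5. [x^2 = 25] √ both sides: 25 ≥ 0 gives two branches ⇒ sqrt: x = 5 or -5.

Answer: x ∈ {-5, 5}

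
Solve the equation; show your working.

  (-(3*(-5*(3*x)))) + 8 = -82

Step 1. [(-(3*(-5*(3*x)))) + 8 = -82] +8 is outermost — subtract 8 both sides ⇒ sub: -(3*(-5*(3*x))) = -90.
Step 2. [-(3*(-5*(3*x))) = -90] LHS negated; negate both sides ⇒ neg: 3*(-5*(3*x)) = 90.
Step 3. [3*(-5*(3*x)) = 90] leading coefficient 3: divide by 3 ⇒ div: -5*(3*x) = 30.
Step 4. [-5*(3*x) = 30] leading coefficient -5: divide by -5, so div: 3*x = -6.
Step 5. [3*x = -6] leading coefficient 3: divide by 3, so div: x = -2.

Answer: x ∈ {-2}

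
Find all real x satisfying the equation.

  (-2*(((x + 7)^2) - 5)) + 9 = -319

Step 1. [(-2*(((x + 7)^2) - 5)) + 9 = -319] 9 comes off first (subtract 9) ⇒ sub: -2*(((x + 7)^2) - 5) = -328.
Step 2. [-2*(((x + 7)^2) - 5) = -328] leading coefficient -2: divide by -2 ⇒ div: ((x + 7)^2) - 5 = 164.
Step 3. [((x + 7)^2) - 5 = 164] add 5: x sits inside (… - 5) ⇒ sub: (x + 7)^2 = 169.
Step 4. [(x + 7)^2 = 169] LHS squared, RHS 169 ≥ 0: apply √ (±), so sqrt: x + 7 = 13 or -13.
Step 5. [x + 7 = 13 or -13] +7 is outermost — subtract 7 both sides, so sub: x = 6 or -20.

Answer: x ∈ {-20, 6}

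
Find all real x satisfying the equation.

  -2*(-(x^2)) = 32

Step 1. [-2*(-(x^2)) = 32] -2·(inner) — divide through by -2, so div: -(x^2) = -16.
Step 2. [-(x^2) = -16] flip signs both sides, so neg: x^2 = 16.
Step 3. [x^2 = 16] √ both sides: 16 ≥ 0 gives two branches. So sqrt: x = 4 or -4.

Answer: x ∈ {-4, 4}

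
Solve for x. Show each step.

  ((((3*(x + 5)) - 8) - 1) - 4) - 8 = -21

Step 1. [((((3*(x + 5)) - 8) - 1) - 4) - 8 = -21] the outer -8 inverts by adding 8, so sub: (((3*(x + 5)) - 8) - 1) - 4 = -13.
Step 2. [(((3*(x + 5)) - 8) - 1) - 4 = -13] 4 comes off first (add 4) ⇒ sub: ((3*(x + 5)) - 8) - 1 = -9.
Step 3. [((3*(x + 5)) - 8) - 1 = -9] the outer -1 inverts by adding 1, so sub: (3*(x + 5)) - 8 = -8.
Step 4. [(3*(x + 5)) - 8 = -8] add 8: x sits inside (… - 8), so sub: 3*(x + 5) = 0.
Step 5. [3*(x + 5) = 0] 3·(inner) — divide through by 3 ⇒ div: x + 5 = 0.
Step 6. [x + 5 = 0] peel the +5: subtract 5 from each side, so sub: x = -5.

Answer: x ∈ {-5}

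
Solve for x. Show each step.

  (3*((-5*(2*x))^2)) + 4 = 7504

Step 1. [(3*((-5*(2*x))^2)) + 4 = 7504] peel the +4: subtract 4 from each side. So sub: 3*((-5*(2*x))^2) = 7500.
Step 2. [3*((-5*(2*x))^2) = 7500] LHS = 3·(…); ÷3 both sides, so div: (-5*(2*x))^2 = 2500.
Step 3. [(-5*(2*x))^2 = 2500] √ both sides: 2500 ≥ 0 gives two branches. So sqrt: -5*(2*x) = 50 or -50.
Step 4. [-5*(2*x) = 50 or -50] -5 out front; divide by -5 ⇒ div: 2*x = -10 or 10.
Step 5. [2*x = -10 or 10] 2·(inner) — divide through by 2. So div: x = -5 or 5.

Answer: x ∈ {-5, 5}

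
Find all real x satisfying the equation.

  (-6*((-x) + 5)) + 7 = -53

Step 1. [(-6*((-x) + 5)) + 7 = -53] 7 comes off first (subtract 7). So sub: -6*((-x) + 5) = -60.
Step 2. [-6*((-x) + 5) = -60] divide by the outer -6. So div: (-x) + 5 = 10.
Step 3. [(-x) + 5 = 10] 5 comes off first (subtract 5) ⇒ sub: -x = 5.
Step 4. [-x = 5] LHS negated; negate both sides ⇒ neg: x = -5.

Answer: x ∈ {-5}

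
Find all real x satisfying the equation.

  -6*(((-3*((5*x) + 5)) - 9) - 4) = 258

Step 1. [-6*(((-3*((5*x) + 5)) - 9) - 4) = 258] LHS = -6·(…); ÷-6 both sides. So div: ((-3*((5*x) + 5)) - 9) - 4 = -43.
Step 2. [((-3*((5*x) + 5)) - 9) - 4 = -43] the outer -4 inverts by adding 4, so sub: (-3*((5*x) + 5)) - 9 = -39.
Step 3. [(-3*((5*x) + 5)) - 9 = -39] -3 divides every term; factor it out ⇒ factor: ((5*x) + 5) + 3 = 13.
Step 4. [((5*x) + 5) + 3 = 13] peel the +3: subtract 3 from each side ⇒ sub: (5*x) + 5 = 10.
Step 5. [(5*x) + 5 = 10] 5 divides every term; factor it out. So factor: x + 1 = 2.
Step 6. [x + 1 = 2] subtract 1: x sits inside (… + 1), so sub: x = 1.

Answer: x ∈ {1}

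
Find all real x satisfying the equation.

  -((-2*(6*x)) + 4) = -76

Step 1. [-((-2*(6*x)) + 4) = -76] LHS negated; negate both sides ⇒ neg: (-2*(6*x)) + 4 = 76.
Step 2. [(-2*(6*x)) + 4 = 76] -2 divides every term; factor it out. So factor: (6*x) - 2 = -38.
Step 3. [(6*x) - 2 = -38] the outer -2 inverts by adding 2, so sub: 6*x = -36.
Step 4. [6*x = -36] leading coefficient 6: divide by 6 ⇒ div: x = -6.

Answer: x ∈ {-6}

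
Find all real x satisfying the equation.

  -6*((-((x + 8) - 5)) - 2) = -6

Step 1. [-6*((-((x + 8) - 5)) - 2) = -6] -6·(inner) — divide through by -6, so div: (-((x + 8) - 5)) - 2 = 1.
Step 2. [(-((x + 8) - 5)) - 2 = 1] peel the -2: add 2 from each side ⇒ sub: -((x + 8) - 5) = 3.
Step 3. [-((x + 8) - 5) = 3] LHS negated; negate both sides ⇒ neg: (x + 8) - 5 = -3.
Step 4. [(x + 8) - 5 = -3] add 5: x sits inside (… - 5). So sub: x + 8 = 2.
Step 5. [x + 8 = 2] +8 is outermost — subtract 8 both sides ⇒ sub: x = -6.

Answer: x ∈ {-6}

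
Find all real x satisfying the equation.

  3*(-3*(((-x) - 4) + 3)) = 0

Step 1. [3*(-3*(((-x) - 4) + 3)) = 0] divide by the outer 3. So div: -3*(((-x) - 4) + 3) = 0.
Step 2. [-3*(((-x) - 4) + 3) = 0] -3 out front; divide by -3 ⇒ div: ((-x) - 4) + 3 = 0.
Step 3. [((-x) - 4) + 3 = 0] the outer +3 inverts by subtracting 3, so sub: (-x) - 4 = -3.
Step 4. [(-x) - 4 = -3] -4 is outermost — add 4 both sides, so sub: -x = 1.
Step 5. [-x = 1] flip signs both sides, so neg: x = -1.

Answer: x ∈ {-1}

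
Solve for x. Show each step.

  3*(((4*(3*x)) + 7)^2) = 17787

Step 1. [3*(((4*(3*x)) + 7)^2) = 17787] 3·(inner) — divide through by 3. So div: ((4*(3*x)) + 7)^2 = 5929.
Step 2. [((4*(3*x)) + 7)^2 = 5929] LHS squared, RHS 5929 ≥ 0: apply √ (±), so sqrt: (4*(3*x)) + 7 = 77 or -77.
Step 3. [(4*(3*x)) + 7 = 77 or -77] subtract 7: x sits inside (… + 7), so sub: 4*(3*x) = 70 or -84.
Step 4. [4*(3*x) = 70 or -84] 4 out front; divide by 4, so div: 3*x = 35/2 or -21.
Step 5. [3*x = 35/2 or -21] leading coefficient 3: divide by 3. So div: x = 35/6 or -7.

Answer: x ∈ {-7, 35/6}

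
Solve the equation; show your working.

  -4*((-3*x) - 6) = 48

Step 1. [-4*((-3*x) - 6) = 48] leading coefficient -4: divide by -4. So div: (-3*x) - 6 = -12.
Step 2. [(-3*x) - 6 = -12] 6 comes off first (add 6) ⇒ sub: -3*x = -6.
Step 3. [-3*x = -6] -3·(inner) — divide through by -3. So div: x = 2.

Answer: x ∈ {2}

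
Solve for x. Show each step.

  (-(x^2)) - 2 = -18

Step 1. [(-(x^2)) - 2 = -18] add 2: x sits inside (… - 2), so sub: -(x^2) = -16.
Step 2. [-(x^2) = -16] flip signs both sides. So neg: x^2 = 16.
Step 3. [x^2 = 16] √ both sides: 16 ≥ 0 gives two branches. So sqrt: x = 4 or -4.

Answer: x ∈ {-4, 4}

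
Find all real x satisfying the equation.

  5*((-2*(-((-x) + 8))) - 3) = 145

Step 1. [5*((-2*(-((-x) + 8))) - 3) = 145] 5·(inner) — divide through by 5, so div: (-2*(-((-x) + 8))) - 3 = 29.
Step 2. [(-2*(-((-x) + 8))) - 3 = 29] the outer -3 inverts by adding 3, so sub: -2*(-((-x) + 8)) = 32.
Step 3. [-2*(-((-x) + 8)) = 32] divide by the outer -2 ⇒ div: -((-x) + 8) = -16.
Step 4. [-((-x) + 8) = -16] leading − — multiply by −1. So neg: (-x) + 8 = 16.
Step 5. [(-x) + 8 = 16] peel the +8: subtract 8 from each side, so sub: -x = 8.
Step 6. [-x = 8] leading − — multiply by −1 ⇒ neg: x = -8.

Answer: x ∈ {-8}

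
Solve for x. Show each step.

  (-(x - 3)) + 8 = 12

Step 1. [(-(x - 3)) + 8 = 12] +8 is outermost — subtract 8 both sides ⇒ sub: -(x - 3) = 4.
Step 2. [-(x - 3) = 4] leading − — multiply by −1. So neg: x - 3 = -4.
Step 3. [x - 3 = -4] peel the -3: add 3 from each side, so sub: x = -1.

Answer: x ∈ {-1}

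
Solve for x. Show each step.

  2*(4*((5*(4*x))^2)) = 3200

Step 1. [2*(4*((5*(4*x))^2)) = 3200] 2 out front; divide by 2. So div: 4*((5*(4*x))^2) = 1600.
Step 2. [4*((5*(4*x))^2) = 1600] 4·(inner) — divide through by 4. So div: (5*(4*x))^2 = 400.
Step 3. [(5*(4*x))^2 = 400] LHS squared, RHS 400 ≥ 0: apply √ (±), so sqrt: 5*(4*x) = 20 or -20.
Step 4. [5*(4*x) = 20 or -20] 5·(inner) — divide through by 5, so div: 4*x = 4 or -4.
Step 5. [4*x = 4 or -4] 4·(inner) — divide through by 4. So div: x = 1 or -1.

Answer: x ∈ {-1, 1}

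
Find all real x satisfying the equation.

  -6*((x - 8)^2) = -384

Step 1. [-6*((x - 8)^2) = -384] -6·(inner) — divide through by -6, so div: (x - 8)^2 = 64.
Step 2. [(x - 8)^2 = 64] LHS squared, RHS 64 ≥ 0: apply √ (±), so sqrt: x - 8 = 8 or -8.
Step 3. [x - 8 = 8 or -8] the outer -8 inverts by adding 8. So sub: x = 16 or 0.

Answer: x ∈ {0, 16}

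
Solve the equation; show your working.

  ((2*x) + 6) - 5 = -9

Step 1. [((2*x) + 6) - 5 = -9] add 5: x sits inside (… - 5) ⇒ sub: (2*x) + 6 = -4.
Step 2. [(2*x) + 6 = -4] 2 divides every term; factor it out ⇒ factor: x + 3 = -2.
Step 3. [x + 3 = -2] peel the +3: subtract 3 from each side, so sub: x = -5.

Answer: x ∈ {-5}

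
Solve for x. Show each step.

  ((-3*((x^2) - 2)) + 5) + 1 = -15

Step 1. [((-3*((x^2) - 2)) + 5) + 1 = -15] 1 comes off first (subtract 1). So sub: (-3*((x^2) - 2)) + 5 = -16.
Step 2. [(-3*((x^2) - 2)) + 5 = -16] the outer +5 inverts by subtracting 5, so sub: -3*((x^2) - 2) = -21.
Step 3. [-3*((x^2) - 2) = -21] -3·(inner) — divide through by -3 ⇒ div: (x^2) - 2 = 7.
Step 4. [(x^2) - 2 = 7] the outer -2 inverts by adding 2, so sub: x^2 = 9.
Step 5. [x^2 = 9] LHS squared, RHS 9 ≥ 0: apply √ (±) ⇒ sqrt: x = 3 or -3.

Answer: x ∈ {-3, 3}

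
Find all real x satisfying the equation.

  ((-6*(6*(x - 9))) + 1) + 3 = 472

Step 1. [((-6*(6*(x - 9))) + 1) + 3 = 472] the outer +3 inverts by subtracting 3, so sub: (-6*(6*(x - 9))) + 1 = 469.
Step 2. [(-6*(6*(x - 9))) + 1 = 469] +1 is outermost — subtract 1 both sides ⇒ sub: -6*(6*(x - 9)) = 468.
Step 3. [-6*(6*(x - 9)) = 468] -6 out front; divide by -6. So div: 6*(x - 9) = -78.
Step 4. [6*(x - 9) = -78] 6 out front; divide by 6, so div: x - 9 = -13.
Step 5. [x - 9 = -13] 9 comes off first (add 9) ⇒ sub: x = -4.

Answer: x ∈ {-4}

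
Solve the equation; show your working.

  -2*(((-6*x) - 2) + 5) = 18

Step 1. [-2*(((-6*x) - 2) + 5) = 18] -2 out front; divide by -2 ⇒ div: ((-6*x) - 2) + 5 = -9.
Step 2. [((-6*x) - 2) + 5 = -9] peel the +5: subtract 5 from each side ⇒ sub: (-6*x) - 2 = -14.
Step 3. [(-6*x) - 2 = -14] add 2: x sits inside (… - 2). So sub: -6*x = -12.
Step 4. [-6*x = -12] leading coefficient -6: divide by -6. So div: x = 2.

Answer: x ∈ {2}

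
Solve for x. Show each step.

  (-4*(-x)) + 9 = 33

Step 1. [(-4*(-x)) + 9 = 33] peel the +9: subtract 9 from each side. So sub: -4*(-x) = 24.
Step 2. [-4*(-x) = 24] leading coefficient -4: divide by -4 ⇒ div: -x = -6.
Step 3. [-x = -6] LHS negated; negate both sides ⇒ neg: x = 6.

Answer: x ∈ {6}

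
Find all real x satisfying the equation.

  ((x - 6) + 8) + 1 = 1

Step 1. [((x - 6) + 8) + 1 = 1] subtract 1: x sits inside (… + 1) ⇒ sub: (x - 6) + 8 = 0.
Step 2. [(x - 6) + 8 = 0] +8 is outermost — subtract 8 both sides. So sub: x - 6 = -8.
Step 3. [x - 6 = -8] peel the -6: add 6 from each side. So sub: x = -2.

Answer: x ∈ {-2}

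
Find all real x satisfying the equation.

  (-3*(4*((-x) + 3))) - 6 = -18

Step 1. [(-3*(4*((-x) + 3))) - 6 = -18] common factor -3 (LHS and -18) — divide through, so factor: (4*((-x) + 3)) + 2 = 6.
Step 2. [(4*((-x) + 3)) + 2 = 6] the outer +2 inverts by subtracting 2 ⇒ sub: 4*((-x) + 3) = 4.
Step 3. [4*((-x) + 3) = 4] LHS = 4·(…); ÷4 both sides, so div: (-x) + 3 = 1.
Step 4. [(-x) + 3 = 1] +3 is outermost — subtract 3 both sides, so sub: -x = -2.
Step 5. [-x = -2] flip signs both sides ⇒ neg: x = 2.

Answer: x ∈ {2}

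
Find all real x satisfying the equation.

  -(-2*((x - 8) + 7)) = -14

Step 1. [-(-2*((x - 8) + 7)) = -14] leading − — multiply by −1. So neg: -2*((x - 8) + 7) = 14.
Step 2. [-2*((x - 8) + 7) = 14] LHS = -2·(…); ÷-2 both sides, so div: (x - 8) + 7 = -7.
Step 3. [(x - 8) + 7 = -7] 7 comes off first (subtract 7), so sub: x - 8 = -14.
Step 4. [x - 8 = -14] peel the -8: add 8 from each side. So sub: x = -6.

Answer: x ∈ {-6}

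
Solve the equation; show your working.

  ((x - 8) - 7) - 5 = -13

Step 1. [((x - 8) - 7) - 5 = -13] -5 is outermost — add 5 both sides, so sub: (x - 8) - 7 = -8.
Step 2. [(x - 8) - 7 = -8] -7 is outermost — add 7 both sides ⇒ sub: x - 8 = -1.
Step 3. [x - 8 = -1] peel the -8: add 8 from each side, so sub: x = 7.

Answer: x ∈ {7}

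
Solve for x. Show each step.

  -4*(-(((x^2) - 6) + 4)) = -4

Step 1. [-4*(-(((x^2) - 6) + 4)) = -4] divide by the outer -4, so div: -(((x^2) - 6) + 4) = 1.
Step 2. [-(((x^2) - 6) + 4) = 1] leading − — multiply by −1 ⇒ neg: ((x^2) - 6) + 4 = -1.
Step 3. [((x^2) - 6) + 4 = -1] +4 is outermost — subtract 4 both sides. So sub: (x^2) - 6 = -5.
Step 4. [(x^2) - 6 = -5] the outer -6 inverts by adding 6 ⇒ sub: x^2 = 1.
Step 5. [x^2 = 1] √ both sides: 1 ≥ 0 gives two branches ⇒ sqrt: x = 1 or -1.

Answer: x ∈ {-1, 1}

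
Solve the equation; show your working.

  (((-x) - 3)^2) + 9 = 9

Step 1. [(((-x) - 3)^2) + 9 = 9] +9 is outermost — subtract 9 both sides ⇒ sub: ((-x) - 3)^2 = 0.
Step 2. [((-x) - 3)^2 = 0] 0 ≥ 0, LHS is (·)² — take ±√, so sqrt: (-x) - 3 = 0.
Step 3. [(-x) - 3 = 0] the outer -3 inverts by adding 3 ⇒ sub: -x = 3.
Step 4. [-x = 3] flip signs both sides, so neg: x = -3.

Answer: x ∈ {-3}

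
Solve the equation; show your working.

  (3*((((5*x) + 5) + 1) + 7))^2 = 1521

Step 1. [(3*((((5*x) + 5) + 1) + 7))^2 = 1521] 1521 ≥ 0, LHS is (·)² — take ±√. So sqrt: 3*((((5*x) + 5) + 1) + 7) = 39 or -39.
Step 2. [3*((((5*x) + 5) + 1) + 7) = 39 or -39] 3·(inner) — divide through by 3, so div: (((5*x) + 5) + 1) + 7 = 13 or -13.
Step 3. [(((5*x) + 5) + 1) + 7 = 13 or -13] subtract 7: x sits inside (… + 7) ⇒ sub: ((5*x) + 5) + 1 = 6 or -20.
Step 4. [((5*x) + 5) + 1 = 6 or -20] the outer +1 inverts by subtracting 1 ⇒ sub: (5*x) + 5 = 5 or -21.
Step 5. [(5*x) + 5 = 5 or -21] 5 comes off first (subtract 5) ⇒ sub: 5*x = 0 or -26.
Step 6. [5*x = 0 or -26] leading coefficient 5: divide by 5. So div: x = 0 or -26/5.

Answer: x ∈ {-26/5, 0}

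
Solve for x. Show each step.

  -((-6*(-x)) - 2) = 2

Step 1. [-((-6*(-x)) - 2) = 2] leading − — multiply by −1. So neg: (-6*(-x)) - 2 = -2.
Step 2. [(-6*(-x)) - 2 = -2] -2 is outermost — add 2 both sides ⇒ sub: -6*(-x) = 0.
Step 3. [-6*(-x) = 0] LHS = -6·(…); ÷-6 both sides. So div: -x = 0.
Step 4. [-x = 0] leading − — multiply by −1. So neg: x = 0.

Answer: x ∈ {0}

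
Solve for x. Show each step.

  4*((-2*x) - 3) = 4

Step 1. [4*((-2*x) - 3) = 4] 4 out front; divide by 4. So div: (-2*x) - 3 = 1.
Step 2. [(-2*x) - 3 = 1] add 3: x sits inside (… - 3), so sub: -2*x = 4.
Step 3. [-2*x = 4] -2·(inner) — divide through by -2. So div: x = -2.

Answer: x ∈ {-2}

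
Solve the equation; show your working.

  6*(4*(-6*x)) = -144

Step 1. [6*(4*(-6*x)) = -144] leading coefficient 6: divide by 6, so div: 4*(-6*x) = -24.
Step 2. [4*(-6*x) = -24] divide by the outer 4. So div: -6*x = -6.
Step 3. [-6*x = -6] leading coefficient -6: divide by -6, so div: x = 1.

Answer: x ∈ {1}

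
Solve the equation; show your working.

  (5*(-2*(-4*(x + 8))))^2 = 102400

Step 1. [(5*(-2*(-4*(x + 8))))^2 = 102400] LHS squared, RHS 102400 ≥ 0: apply √ (±). So sqrt: 5*(-2*(-4*(x + 8))) = 320 or -320.
Step 2. [5*(-2*(-4*(x + 8))) = 320 or -320] LHS = 5·(…); ÷5 both sides. So div: -2*(-4*(x + 8)) = 64 or -64.
Step 3. [-2*(-4*(x + 8)) = 64 or -64] LHS = -2·(…); ÷-2 both sides, so div: -4*(x + 8) = -32 or 32.
Step 4. [-4*(x + 8) = -32 or 32] leading coefficient -4: divide by -4 ⇒ div: x + 8 = 8 or -8.
Step 5. [x + 8 = 8 or -8] peel the +8: subtract 8 from each side, so sub: x = 0 or -16.

Answer: x ∈ {-16, 0}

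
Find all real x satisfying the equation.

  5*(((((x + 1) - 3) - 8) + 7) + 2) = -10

Step 1. [5*(((((x + 1) - 3) - 8) + 7) + 2) = -10] leading coefficient 5: divide by 5. So div: ((((x + 1) - 3) - 8) + 7) + 2 = -2.
Step 2. [((((x + 1) - 3) - 8) + 7) + 2 = -2] 2 comes off first (subtract 2) ⇒ sub: (((x + 1) - 3) - 8) + 7 = -4.
Step 3. [(((x + 1) - 3) - 8) + 7 = -4] the outer +7 inverts by subtracting 7, so sub: ((x + 1) - 3) - 8 = -11.
Step 4. [((x + 1) - 3) - 8 = -11] -8 is outermost — add 8 both sides, so sub: (x + 1) - 3 = -3.
Step 5. [(x + 1) - 3 = -3] -3 is outermost — add 3 both sides ⇒ sub: x + 1 = 0.
Step 6. [x + 1 = 0] peel the +1: subtract 1 from each side, so sub: x = -1.

Answer: x ∈ {-1}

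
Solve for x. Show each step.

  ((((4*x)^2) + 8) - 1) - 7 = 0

Step 1. [((((4*x)^2) + 8) - 1) - 7 = 0] peel the -7: add 7 from each side. So sub: (((4*x)^2) + 8) - 1 = 7.
Step 2. [(((4*x)^2) + 8) - 1 = 7] -1 is outermost — add 1 both sides, so sub: ((4*x)^2) + 8 = 8.
Step 3. [((4*x)^2) + 8 = 8] subtract 8: x sits inside (… + 8) ⇒ sub: (4*x)^2 = 0.
Step 4. [(4*x)^2 = 0] LHS squared, RHS 0 ≥ 0: apply √ (±). So sqrt: 4*x = 0.
Step 5. [4*x = 0] 4 out front; divide by 4. So div: x = 0.

Answer: x ∈ {0}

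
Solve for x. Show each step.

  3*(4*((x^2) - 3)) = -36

Step 1. [3*(4*((x^2) - 3)) = -36] leading coefficient 3: divide by 3 ⇒ div: 4*((x^2) - 3) = -12.
Step 2. [4*((x^2) - 3) = -12] 4 out front; divide by 4, so div: (x^2) - 3 = -3.
Step 3. [(x^2) - 3 = -3] 3 comes off first (add 3) ⇒ sub: x^2 = 0.
Step 4. [x^2 = 0] LHS squared, RHS 0 ≥ 0: apply √ (±). So sqrt: x = 0.

Answer: x ∈ {0}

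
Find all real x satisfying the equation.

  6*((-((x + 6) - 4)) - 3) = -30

Step 1. [6*((-((x + 6) - 4)) - 3) = -30] 6 out front; divide by 6 ⇒ div: (-((x + 6) - 4)) - 3 = -5.
Step 2. [(-((x + 6) - 4)) - 3 = -5] peel the -3: add 3 from each side ⇒ sub: -((x + 6) - 4) = -2.
Step 3. [-((x + 6) - 4) = -2] flip signs both sides ⇒ neg: (x + 6) - 4 = 2.
Step 4. [(x + 6) - 4 = 2] -4 is outermost — add 4 both sides ⇒ sub: x + 6 = 6.
Step 5. [x + 6 = 6] subtract 6: x sits inside (… + 6). So sub: x = 0.

Answer: x ∈ {0}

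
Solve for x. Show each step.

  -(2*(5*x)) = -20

Step 1. [-(2*(5*x)) = -20] flip signs both sides ⇒ neg: 2*(5*x) = 20.
Step 2. [2*(5*x) = 20] leading coefficient 2: divide by 2, so div: 5*x = 10.
Step 3. [5*x = 10] 5·(inner) — divide through by 5, so div: x = 2.

Answer: x ∈ {2}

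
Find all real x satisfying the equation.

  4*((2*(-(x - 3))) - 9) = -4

Step 1. [4*((2*(-(x - 3))) - 9) = -4] 4 out front; divide by 4, so div: (2*(-(x - 3))) - 9 = -1.
Step 2. [(2*(-(x - 3))) - 9 = -1] the outer -9 inverts by adding 9. So sub: 2*(-(x - 3)) = 8.
Step 3. [2*(-(x - 3)) = 8] 2·(inner) — divide through by 2, so div: -(x - 3) = 4.
Step 4. [-(x - 3) = 4] leading − — multiply by −1, so neg: x - 3 = -4.
Step 5. [x - 3 = -4] peel the -3: add 3 from each side. So sub: x = -1.

Answer: x ∈ {-1}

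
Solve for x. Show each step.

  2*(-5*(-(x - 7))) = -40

Step 1. [2*(-5*(-(x - 7))) = -40] divide by the outer 2. So div: -5*(-(x - 7)) = -20.
Step 2. [-5*(-(x - 7)) = -20] -5 out front; divide by -5. So div: -(x - 7) = 4.
Step 3. [-(x - 7) = 4] LHS negated; negate both sides ⇒ neg: x - 7 = -4.
Step 4. [x - 7 = -4] -7 is outermost — add 7 both sides, so sub: x = 3.

Answer: x ∈ {3}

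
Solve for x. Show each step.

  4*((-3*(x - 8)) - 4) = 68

Step 1. [4*((-3*(x - 8)) - 4) = 68] divide by the outer 4 ⇒ div: (-3*(x - 8)) - 4 = 17.
Step 2. [(-3*(x - 8)) - 4 = 17] -4 is outermost — add 4 both sides. So sub: -3*(x - 8) = 21.
Step 3. [-3*(x - 8) = 21] -3·(inner) — divide through by -3, so div: x - 8 = -7.
Step 4. [x - 8 = -7] peel the -8: add 8 from each side ⇒ sub: x = 1.

Answer: x ∈ {1}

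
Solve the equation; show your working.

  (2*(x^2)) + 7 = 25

Step 1. [(2*(x^2)) + 7 = 25] the outer +7 inverts by subtracting 7, so sub: 2*(x^2) = 18.
Step 2. [2*(x^2) = 18] 2 out front; divide by 2, so div: x^2 = 9.
Step 3. [x^2 = 9] LHS squared, RHS 9 ≥ 0: apply √ (±). So sqrt: x = 3 or -3.

Answer: x ∈ {-3, 3}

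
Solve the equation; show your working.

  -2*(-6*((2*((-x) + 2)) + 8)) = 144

Step 1. [-2*(-6*((2*((-x) + 2)) + 8)) = 144] divide by the outer -2, so div: -6*((2*((-x) + 2)) + 8) = -72.
Step 2. [-6*((2*((-x) + 2)) + 8) = -72] LHS = -6·(…); ÷-6 both sides, so div: (2*((-x) + 2)) + 8 = 12.
Step 3. [(2*((-x) + 2)) + 8 = 12] 2 divides every term; factor it out ⇒ factor: ((-x) + 2) + 4 = 6.
Step 4. [((-x) + 2) + 4 = 6] the outer +4 inverts by subtracting 4, so sub: (-x) + 2 = 2.
Step 5. [(-x) + 2 = 2] subtract 2: x sits inside (… + 2), so sub: -x = 0.
Step 6. [-x = 0] leading − — multiply by −1, so neg: x = 0.

Answer: x ∈ {0}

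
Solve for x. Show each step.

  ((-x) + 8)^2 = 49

Step 1. [((-x) + 8)^2 = 49] 49 ≥ 0, LHS is (·)² — take ±√ ⇒ sqrt: (-x) + 8 = 7 or -7.
Step 2. [(-x) + 8 = 7 or -7] subtract 8: x sits inside (… + 8), so sub: -x = -1 or -15.
Step 3. [-x = -1 or -15] flip signs both sides, so neg: x = 1 or 15.

Answer: x ∈ {1, 15}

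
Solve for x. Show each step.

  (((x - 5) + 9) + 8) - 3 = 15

Step 1. [(((x - 5) + 9) + 8) - 3 = 15] add 3: x sits inside (… - 3) ⇒ sub: ((x - 5) + 9) + 8 = 18.
Step 2. [((x - 5) + 9) + 8 = 18] peel the +8: subtract 8 from each side ⇒ sub: (x - 5) + 9 = 10.
Step 3. [(x - 5) + 9 = 10] +9 is outermost — subtract 9 both sides ⇒ sub: x - 5 = 1.
Step 4. [x - 5 = 1] the outer -5 inverts by adding 5 ⇒ sub: x = 6.

Answer: x ∈ {6}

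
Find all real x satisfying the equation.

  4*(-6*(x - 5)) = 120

Step 1. [4*(-6*(x - 5)) = 120] leading coefficient 4: divide by 4. So div: -6*(x - 5) = 30.
Step 2. [-6*(x - 5) = 30] leading coefficient -6: divide by -6 ⇒ div: x - 5 = -5.
Step 3. [x - 5 = -5] 5 comes off first (add 5), so sub: x = 0.

Answer: x ∈ {0}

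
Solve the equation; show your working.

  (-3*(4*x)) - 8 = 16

Step 1. [(-3*(4*x)) - 8 = 16] the outer -8 inverts by adding 8, so sub: -3*(4*x) = 24.
Step 2. [-3*(4*x) = 24] -3 out front; divide by -3, so div: 4*x = -8.
Step 3. [4*x = -8] 4 out front; divide by 4 ⇒ div: x = -2.

Answer: x ∈ {-2}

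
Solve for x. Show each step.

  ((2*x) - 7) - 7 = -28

Step 1. [((2*x) - 7) - 7 = -28] -7 is outermost — add 7 both sides ⇒ sub: (2*x) - 7 = -21.
Step 2. [(2*x) - 7 = -21] -7 is outermost — add 7 both sides. So sub: 2*x = -14.
Step 3. [2*x = -14] leading coefficient 2: divide by 2 ⇒ div: x = -7.

Answer: x ∈ {-7}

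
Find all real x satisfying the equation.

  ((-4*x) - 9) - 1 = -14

Step 1. [((-4*x) - 9) - 1 = -14] add 1: x sits inside (… - 1). So sub: (-4*x) - 9 = -13.
Step 2. [(-4*x) - 9 = -13] 9 comes off first (add 9), so sub: -4*x = -4.
Step 3. [-4*x = -4] LHS = -4·(…); ÷-4 both sides ⇒ div: x = 1.

Answer: x ∈ {1}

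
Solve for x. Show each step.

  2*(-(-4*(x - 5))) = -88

Step 1. [2*(-(-4*(x - 5))) = -88] divide by the outer 2. So div: -(-4*(x - 5)) = -44.
Step 2. [-(-4*(x - 5)) = -44] LHS negated; negate both sides. So neg: -4*(x - 5) = 44.
Step 3. [-4*(x - 5) = 44] leading coefficient -4: divide by -4, so div: x - 5 = -11.
Step 4. [x - 5 = -11] add 5: x sits inside (… - 5) ⇒ sub: x = -6.

Answer: x ∈ {-6}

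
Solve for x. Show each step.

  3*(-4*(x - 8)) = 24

Step 1. [3*(-4*(x - 8)) = 24] 3·(inner) — divide through by 3, so div: -4*(x - 8) = 8.
Step 2. [-4*(x - 8) = 8] -4 out front; divide by -4 ⇒ div: x - 8 = -2.
Step 3. [x - 8 = -2] -8 is outermost — add 8 both sides, so sub: x = 6.

Answer: x ∈ {6}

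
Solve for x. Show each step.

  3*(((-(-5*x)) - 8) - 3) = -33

Step 1. [3*(((-(-5*x)) - 8) - 3) = -33] 3 out front; divide by 3. So div: ((-(-5*x)) - 8) - 3 = -11.
Step 2. [((-(-5*x)) - 8) - 3 = -11] add 3: x sits inside (… - 3), so sub: (-(-5*x)) - 8 = -8.
Step 3. [(-(-5*x)) - 8 = -8] 8 comes off first (add 8) ⇒ sub: -(-5*x) = 0.
Step 4. [-(-5*x) = 0] LHS negated; negate both sides ⇒ neg: -5*x = 0.
Step 5. [-5*x = 0] leading coefficient -5: divide by -5 ⇒ div: x = 0.

Answer: x ∈ {0}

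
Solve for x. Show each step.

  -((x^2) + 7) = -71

Step 1. [-((x^2) + 7) = -71] LHS negated; negate both sides ⇒ neg: (x^2) + 7 = 71.
Step 2. [(x^2) + 7 = 71] 7 comes off first (subtract 7) ⇒ sub: x^2 = 64.
Step 3. [x^2 = 64] 64 ≥ 0, LHS is (·)² — take ±√. So sqrt: x = 8 or -8.

Answer: x ∈ {-8, 8}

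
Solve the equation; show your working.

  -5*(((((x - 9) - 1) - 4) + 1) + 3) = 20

Step 1. [-5*(((((x - 9) - 1) - 4) + 1) + 3) = 20] -5·(inner) — divide through by -5, so div: ((((x - 9) - 1) - 4) + 1) + 3 = -4.
Step 2. [((((x - 9) - 1) - 4) + 1) + 3 = -4] subtract 3: x sits inside (… + 3) ⇒ sub: (((x - 9) - 1) - 4) + 1 = -7.
Step 3. [(((x - 9) - 1) - 4) + 1 = -7] 1 comes off first (subtract 1), so sub: ((x - 9) - 1) - 4 = -8.
Step 4. [((x - 9) - 1) - 4 = -8] add 4: x sits inside (… - 4), so sub: (x - 9) - 1 = -4.
Step 5. [(x - 9) - 1 = -4] the outer -1 inverts by adding 1 ⇒ sub: x - 9 = -3.
Step 6. [x - 9 = -3] -9 is outermost — add 9 both sides ⇒ sub: x = 6.

Answer: x ∈ {6}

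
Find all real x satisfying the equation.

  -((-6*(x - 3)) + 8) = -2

Step 1. [-((-6*(x - 3)) + 8) = -2] LHS negated; negate both sides. So neg: (-6*(x - 3)) + 8 = 2.
Step 2. [(-6*(x - 3)) + 8 = 2] the outer +8 inverts by subtracting 8 ⇒ sub: -6*(x - 3) = -6.
Step 3. [-6*(x - 3) = -6] divide by the outer -6 ⇒ div: x - 3 = 1.
Step 4. [x - 3 = 1] 3 comes off first (add 3) ⇒ sub: x = 4.

Answer: x ∈ {4}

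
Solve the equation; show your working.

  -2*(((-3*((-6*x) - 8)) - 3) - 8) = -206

Step 1. [-2*(((-3*((-6*x) - 8)) - 3) - 8) = -206] -2·(inner) — divide through by -2 ⇒ div: ((-3*((-6*x) - 8)) - 3) - 8 = 103.
Step 2. [((-3*((-6*x) - 8)) - 3) - 8 = 103] 8 comes off first (add 8) ⇒ sub: (-3*((-6*x) - 8)) - 3 = 111.
Step 3. [(-3*((-6*x) - 8)) - 3 = 111] common factor -3 (LHS and 111) — divide through ⇒ factor: ((-6*x) - 8) + 1 = -37.
Step 4. [((-6*x) - 8) + 1 = -37] peel the +1: subtract 1 from each side ⇒ sub: (-6*x) - 8 = -38.
Step 5. [(-6*x) - 8 = -38] 8 comes off first (add 8) ⇒ sub: -6*x = -30.
Step 6. [-6*x = -30] leading coefficient -6: divide by -6, so div: x = 5.

Answer: x ∈ {5}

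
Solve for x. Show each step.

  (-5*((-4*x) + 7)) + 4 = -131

Step 1. [(-5*((-4*x) + 7)) + 4 = -131] +4 is outermost — subtract 4 both sides, so sub: -5*((-4*x) + 7) = -135.
Step 2. [-5*((-4*x) + 7) = -135] -5 out front; divide by -5 ⇒ div: (-4*x) + 7 = 27.
Step 3. [(-4*x) + 7 = 27] subtract 7: x sits inside (… + 7). So sub: -4*x = 20.
Step 4. [-4*x = 20] -4 out front; divide by -4 ⇒ div: x = -5.

Answer: x ∈ {-5}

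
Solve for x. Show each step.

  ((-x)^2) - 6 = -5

Step 1. [((-x)^2) - 6 = -5] -6 is outermost — add 6 both sides, so sub: (-x)^2 = 1.
Step 2. [(-x)^2 = 1] LHS squared, RHS 1 ≥ 0: apply √ (±) ⇒ sqrt: -x = 1 or -1.
Step 3. [-x = 1 or -1] flip signs both sides, so neg: x = -1 or 1.

Answer: x ∈ {-1, 1}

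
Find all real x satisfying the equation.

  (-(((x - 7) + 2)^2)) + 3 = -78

Step 1. [(-(((x - 7) + 2)^2)) + 3 = -78] subtract 3: x sits inside (… + 3), so sub: -(((x - 7) + 2)^2) = -81.
Step 2. [-(((x - 7) + 2)^2) = -81] flip signs both sides. So neg: ((x - 7) + 2)^2 = 81.
Step 3. [((x - 7) + 2)^2 = 81] √ both sides: 81 ≥ 0 gives two branches ⇒ sqrt: (x - 7) + 2 = 9 or -9.
Step 4. [(x - 7) + 2 = 9 or -9] +2 is outermost — subtract 2 both sides, so sub: x - 7 = 7 or -11.
Step 5. [x - 7 = 7 or -11] -7 is outermost — add 7 both sides, so sub: x = 14 or -4.

Answer: x ∈ {-4, 14}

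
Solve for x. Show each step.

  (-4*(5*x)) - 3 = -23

Step 1. [(-4*(5*x)) - 3 = -23] add 3: x sits inside (… - 3) ⇒ sub: -4*(5*x) = -20.
Step 2. [-4*(5*x) = -20] LHS = -4·(…); ÷-4 both sides, so div: 5*x = 5.
Step 3. [5*x = 5] divide by the outer 5. So div: x = 1.

Answer: x ∈ {1}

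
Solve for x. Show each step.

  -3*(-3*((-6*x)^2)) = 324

Step 1. [-3*(-3*((-6*x)^2)) = 324] LHS = -3·(…); ÷-3 both sides. So div: -3*((-6*x)^2) = -108.
Step 2. [-3*((-6*x)^2) = -108] leading coefficient -3: divide by -3, so div: (-6*x)^2 = 36.
Step 3. [(-6*x)^2 = 36] LHS squared, RHS 36 ≥ 0: apply √ (±), so sqrt: -6*x = 6 or -6.
Step 4. [-6*x = 6 or -6] LHS = -6·(…); ÷-6 both sides. So div: x = -1 or 1.

Answer: x ∈ {-1, 1}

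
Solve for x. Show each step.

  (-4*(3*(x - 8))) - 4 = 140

Step 1. [(-4*(3*(x - 8))) - 4 = 140] common factor -4 (LHS and 140) — divide through, so factor: (3*(x - 8)) + 1 = -35.
Step 2. [(3*(x - 8)) + 1 = -35] the outer +1 inverts by subtracting 1 ⇒ sub: 3*(x - 8) = -36.
Step 3. [3*(x - 8) = -36] leading coefficient 3: divide by 3. So div: x - 8 = -12.
Step 4. [x - 8 = -12] -8 is outermost — add 8 both sides. So sub: x = -4.

Answer: x ∈ {-4}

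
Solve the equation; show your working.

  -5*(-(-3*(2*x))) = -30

Step 1. [-5*(-(-3*(2*x))) = -30] -5 out front; divide by -5. So div: -(-3*(2*x)) = 6.
Step 2. [-(-3*(2*x)) = 6] flip signs both sides ⇒ neg: -3*(2*x) = -6.
Step 3. [-3*(2*x) = -6] -3 out front; divide by -3 ⇒ div: 2*x = 2.
Step 4. [2*x = 2] 2·(inner) — divide through by 2 ⇒ div: x = 1.

Answer: x ∈ {1}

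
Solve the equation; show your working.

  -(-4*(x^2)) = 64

Step 1. [-(-4*(x^2)) = 64] leading − — multiply by −1 ⇒ neg: -4*(x^2) = -64.
Step 2. [-4*(x^2) = -64] leading coefficient -4: divide by -4 ⇒ div: x^2 = 16.
Step 3. [x^2 = 16] √ both sides: 16 ≥ 0 gives two branches. So sqrt: x = 4 or -4.

Answer: x ∈ {-4, 4}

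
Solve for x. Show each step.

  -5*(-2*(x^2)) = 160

Step 1. [-5*(-2*(x^2)) = 160] LHS = -5·(…); ÷-5 both sides. So div: -2*(x^2) = -32.
Step 2. [-2*(x^2) = -32] -2·(inner) — divide through by -2, so div: x^2 = 16.
Step 3. [x^2 = 16] √ both sides: 16 ≥ 0 gives two branches. So sqrt: x = 4 or -4.

Answer: x ∈ {-4, 4}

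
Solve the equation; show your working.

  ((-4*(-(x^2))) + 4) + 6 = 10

Step 1. [((-4*(-(x^2))) + 4) + 6 = 10] peel the +6: subtract 6 from each side, so sub: (-4*(-(x^2))) + 4 = 4.
Step 2. [(-4*(-(x^2))) + 4 = 4] -4 divides every term; factor it out, so factor: (-(x^2)) - 1 = -1.
Step 3. [(-(x^2)) - 1 = -1] the outer -1 inverts by adding 1 ⇒ sub: -(x^2) = 0.
Step 4. [-(x^2) = 0] flip signs both sides ⇒ neg: x^2 = 0.
Step 5. [x^2 = 0] LHS squared, RHS 0 ≥ 0: apply √ (±). So sqrt: x = 0.

Answer: x ∈ {0}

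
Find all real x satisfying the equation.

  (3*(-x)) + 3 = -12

Step 1. [(3*(-x)) + 3 = -12] common factor 3 (LHS and -12) — divide through, so factor: (-x) + 1 = -4.
Step 2. [(-x) + 1 = -4] the outer +1 inverts by subtracting 1. So sub: -x = -5.
Step 3. [-x = -5] LHS negated; negate both sides. So neg: x = 5.

Answer: x ∈ {5}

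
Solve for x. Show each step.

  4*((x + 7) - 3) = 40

Step 1. [4*((x + 7) - 3) = 40] divide by the outer 4, so div: (x + 7) - 3 = 10.
Step 2. [(x + 7) - 3 = 10] peel the -3: add 3 from each side, so sub: x + 7 = 13.
Step 3. [x + 7 = 13] 7 comes off first (subtract 7), so sub: x = 6.

Answer: x ∈ {6}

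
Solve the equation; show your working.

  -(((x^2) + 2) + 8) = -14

Step 1. [-(((x^2) + 2) + 8) = -14] flip signs both sides. So neg: ((x^2) + 2) + 8 = 14.
Step 2. [((x^2) + 2) + 8 = 14] the outer +8 inverts by subtracting 8. So sub: (x^2) + 2 = 6.
Step 3. [(x^2) + 2 = 6] the outer +2 inverts by subtracting 2, so sub: x^2 = 4.
Step 4. [x^2 = 4] √ both sides: 4 ≥ 0 gives two branches, so sqrt: x = 2 or -2.

Answer: x ∈ {-2, 2}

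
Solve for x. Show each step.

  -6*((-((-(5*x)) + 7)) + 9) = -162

Step 1. [-6*((-((-(5*x)) + 7)) + 9) = -162] LHS = -6·(…); ÷-6 both sides, so div: (-((-(5*x)) + 7)) + 9 = 27.
Step 2. [(-((-(5*x)) + 7)) + 9 = 27] subtract 9: x sits inside (… + 9), so sub: -((-(5*x)) + 7) = 18.
Step 3. [-((-(5*x)) + 7) = 18] LHS negated; negate both sides ⇒ neg: (-(5*x)) + 7 = -18.
Step 4. [(-(5*x)) + 7 = -18] peel the +7: subtract 7 from each side ⇒ sub: -(5*x) = -25.
Step 5. [-(5*x) = -25] flip signs both sides, so neg: 5*x = 25.
Step 6. [5*x = 25] 5·(inner) — divide through by 5. So div: x = 5.

Answer: x ∈ {5}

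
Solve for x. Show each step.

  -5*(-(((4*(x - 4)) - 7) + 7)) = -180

Step 1. [-5*(-(((4*(x - 4)) - 7) + 7)) = -180] -5·(inner) — divide through by -5 ⇒ div: -(((4*(x - 4)) - 7) + 7) = 36.
Step 2. [-(((4*(x - 4)) - 7) + 7) = 36] LHS negated; negate both sides, so neg: ((4*(x - 4)) - 7) + 7 = -36.
Step 3. [((4*(x - 4)) - 7) + 7 = -36] 7 comes off first (subtract 7) ⇒ sub: (4*(x - 4)) - 7 = -43.
Step 4. [(4*(x - 4)) - 7 = -43] peel the -7: add 7 from each side ⇒ sub: 4*(x - 4) = -36.
Step 5. [4*(x - 4) = -36] 4·(inner) — divide through by 4. So div: x - 4 = -9.
Step 6. [x - 4 = -9] the outer -4 inverts by adding 4, so sub: x = -5.

Answer: x ∈ {-5}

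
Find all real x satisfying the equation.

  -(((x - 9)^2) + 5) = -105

Step 1. [-(((x - 9)^2) + 5) = -105] LHS negated; negate both sides. So neg: ((x - 9)^2) + 5 = 105.
Step 2. [((x - 9)^2) + 5 = 105] 5 comes off first (subtract 5), so sub: (x - 9)^2 = 100.
Step 3. [(x - 9)^2 = 100] LHS squared, RHS 100 ≥ 0: apply √ (±), so sqrt: x - 9 = 10 or -10.
Step 4. [x - 9 = 10 or -10] -9 is outermost — add 9 both sides ⇒ sub: x = 19 or -1.

Answer: x ∈ {-1, 19}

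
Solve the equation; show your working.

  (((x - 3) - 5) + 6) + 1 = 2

Step 1. [(((x - 3) - 5) + 6) + 1 = 2] peel the +1: subtract 1 from each side, so sub: ((x - 3) - 5) + 6 = 1.
Step 2. [((x - 3) - 5) + 6 = 1] the outer +6 inverts by subtracting 6. So sub: (x - 3) - 5 = -5.
Step 3. [(x - 3) - 5 = -5] -5 is outermost — add 5 both sides, so sub: x - 3 = 0.
Step 4. [x - 3 = 0] -3 is outermost — add 3 both sides, so sub: x = 3.

Answer: x ∈ {3}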